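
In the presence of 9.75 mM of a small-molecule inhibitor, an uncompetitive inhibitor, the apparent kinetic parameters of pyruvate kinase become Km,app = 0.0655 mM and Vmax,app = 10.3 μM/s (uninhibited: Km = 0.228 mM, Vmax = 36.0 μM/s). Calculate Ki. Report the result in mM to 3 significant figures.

3.91 mM

Uncompetitive: Vmax,app = Vmax/α (and Km,app = Km/α) with α = 1 + [I]/Ki.
α = Vmax/Vmax,app = 36.0/10.3 = 3.495.
Ki = [I]/(α − 1) = 9.75/2.495 = 3.91 mM.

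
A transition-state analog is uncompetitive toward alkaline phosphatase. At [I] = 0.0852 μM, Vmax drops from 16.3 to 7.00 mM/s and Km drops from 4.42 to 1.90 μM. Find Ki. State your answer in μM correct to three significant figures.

0.0641 μM

Uncompetitive: Vmax,app = Vmax/α (and Km,app = Km/α) with α = 1 + [I]/Ki.
α = Vmax/Vmax,app = 16.3/7.00 = 2.329.
Ki = [I]/(α − 1) = 0.0852/1.329 = 0.0641 μM.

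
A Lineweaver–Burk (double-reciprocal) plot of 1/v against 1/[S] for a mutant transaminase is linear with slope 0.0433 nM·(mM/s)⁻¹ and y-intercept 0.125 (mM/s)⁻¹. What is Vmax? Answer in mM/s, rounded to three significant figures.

8.00 mM/s

The y-intercept of a Lineweaver–Burk plot equals 1/Vmax, so Vmax = 1/0.125 = 8.00 mM/s.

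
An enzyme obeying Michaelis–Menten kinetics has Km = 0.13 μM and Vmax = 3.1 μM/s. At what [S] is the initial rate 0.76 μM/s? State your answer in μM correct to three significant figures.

Rearranging v = Vmax[S]/(Km+[S]) gives [S] = Km·v/(Vmax − v).
[S] = 0.13 × 0.76 / (3.1 − 0.76) = 0.09880/2.340 = 0.0422 μM.

0.0422 μM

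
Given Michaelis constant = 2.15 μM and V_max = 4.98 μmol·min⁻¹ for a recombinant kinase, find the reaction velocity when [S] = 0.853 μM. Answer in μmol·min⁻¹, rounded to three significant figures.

v = Vmax·[S]/(Km + [S]) = 4.98 × 0.853 / (2.15 + 0.853)
  = 4.248 / 3.003 = 1.41 μmol·min⁻¹.

1.41 μmol·min⁻¹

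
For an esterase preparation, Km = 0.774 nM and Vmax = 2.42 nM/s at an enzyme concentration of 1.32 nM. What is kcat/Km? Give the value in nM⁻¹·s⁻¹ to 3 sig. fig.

kcat = Vmax/[E]total = 2.42/1.32 = 1.83 s⁻¹.
kcat/Km = 1.83/0.774 = 2.37 nM⁻¹·s⁻¹.

2.37 nM⁻¹·s⁻¹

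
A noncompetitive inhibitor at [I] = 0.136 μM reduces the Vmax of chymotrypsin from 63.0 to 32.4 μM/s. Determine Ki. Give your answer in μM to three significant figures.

0.144 μM

Noncompetitive: Vmax,app = Vmax/α with α = 1 + [I]/Ki.
α = Vmax/Vmax,app = 63.0/32.4 = 1.944.
Since α = 1 + [I]/Ki, [I]/Ki = 1.944 − 1 = 0.9444 and Ki = 0.136/0.9444 = 0.144 μM.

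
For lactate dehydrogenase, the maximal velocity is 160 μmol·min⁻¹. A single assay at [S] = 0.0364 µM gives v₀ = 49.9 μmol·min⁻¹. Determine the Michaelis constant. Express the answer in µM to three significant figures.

v/Vmax = 49.9/160 = 0.3119 = [S]/(Km+[S]).
So Km + [S] = [S]/0.3119 = 0.1167 µM, giving Km = 0.1167 − 0.0364 = 0.0803 µM.

0.0803 µM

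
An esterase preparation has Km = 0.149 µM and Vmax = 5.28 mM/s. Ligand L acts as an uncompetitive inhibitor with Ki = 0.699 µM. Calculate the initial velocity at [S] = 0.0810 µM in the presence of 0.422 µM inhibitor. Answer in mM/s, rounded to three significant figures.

1.53 mM/s

α = 1 + [I]/Ki = 1 + 0.422/0.699 = 1.604.
For an uncompetitive inhibitor, both parameters are divided by α, giving Vmax/α and Km/α: Km,app = 0.0929 µM, Vmax,app = 3.29 mM/s.
v = Vmax,app·[S]/(Km,app + [S]) = 3.29 × 0.0810/(0.0929 + 0.0810) = 1.53 mM/s.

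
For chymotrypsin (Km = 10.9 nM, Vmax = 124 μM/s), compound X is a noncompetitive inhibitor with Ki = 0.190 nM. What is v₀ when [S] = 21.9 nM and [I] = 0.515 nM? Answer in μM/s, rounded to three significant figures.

22.3 μM/s

α = 1 + [I]/Ki = 1 + 0.515/0.190 = 3.711.
For a noncompetitive inhibitor, Vmax is reduced to Vmax/α while Km is unchanged: Km,app = 10.9 nM, Vmax,app = 33.4 μM/s.
v = Vmax,app·[S]/(Km,app + [S]) = 33.4 × 21.9/(10.9 + 21.9) = 22.3 μM/s.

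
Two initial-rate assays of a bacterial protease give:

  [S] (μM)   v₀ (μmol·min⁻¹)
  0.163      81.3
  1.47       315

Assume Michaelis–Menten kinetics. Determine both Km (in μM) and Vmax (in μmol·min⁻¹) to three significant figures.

In reciprocal form, 1/v = (Km/Vmax)·(1/[S]) + 1/Vmax. The two points give (1/[S], 1/v) = (6.135, 0.01230) and (0.6803, 0.003175).
Slope = (0.01230 − 0.003175)/(6.135 − 0.6803) = 0.001673; intercept = 0.01230 − 0.001673×6.135 = 0.002037.
Vmax = 1/intercept = 491 μmol·min⁻¹; Km = slope × Vmax = 0.001673 × 491 = 0.821 μM.

Km = 0.821 μM; Vmax = 491 μmol·min⁻¹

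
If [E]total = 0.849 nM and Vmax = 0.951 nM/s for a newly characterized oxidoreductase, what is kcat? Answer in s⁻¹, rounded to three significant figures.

kcat = Vmax/[E]total = 0.951 nM/s / 0.849 nM = 1.12 s⁻¹.

1.12 s⁻¹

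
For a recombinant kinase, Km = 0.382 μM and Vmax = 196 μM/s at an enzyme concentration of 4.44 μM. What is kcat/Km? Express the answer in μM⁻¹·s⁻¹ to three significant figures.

116 μM⁻¹·s⁻¹

kcat = Vmax/[E]total = 196/4.44 = 44.1 s⁻¹.
kcat/Km = 44.1/0.382 = 116 μM⁻¹·s⁻¹.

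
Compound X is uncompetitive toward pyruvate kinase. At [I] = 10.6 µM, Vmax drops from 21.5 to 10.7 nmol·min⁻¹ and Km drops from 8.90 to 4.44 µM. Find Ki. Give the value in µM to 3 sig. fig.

Uncompetitive: Vmax,app = Vmax/α (and Km,app = Km/α) with α = 1 + [I]/Ki.
α = Vmax/Vmax,app = 21.5/10.7 = 2.009.
Ki = [I]/(α − 1) = 10.6/1.009 = 10.5 µM.

10.5 µM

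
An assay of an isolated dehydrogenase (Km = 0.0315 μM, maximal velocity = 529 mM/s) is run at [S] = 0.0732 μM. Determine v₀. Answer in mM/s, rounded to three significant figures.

[S]/(Km+[S]) = 0.0732/0.1047 = 0.6991, the fractional saturation.
v = 0.6991 × Vmax = 0.6991 × 529 = 370 mM/s.

370 mM/s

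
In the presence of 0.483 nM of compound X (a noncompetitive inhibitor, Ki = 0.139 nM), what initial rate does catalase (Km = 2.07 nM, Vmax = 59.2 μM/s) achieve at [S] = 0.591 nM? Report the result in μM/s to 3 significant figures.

2.94 μM/s

α = 1 + [I]/Ki = 1 + 0.483/0.139 = 4.475.
For a noncompetitive inhibitor, Vmax is reduced to Vmax/α while Km is unchanged: Km,app = 2.07 nM, Vmax,app = 13.2 μM/s.
v = Vmax,app·[S]/(Km,app + [S]) = 13.2 × 0.591/(2.07 + 0.591) = 2.94 μM/s.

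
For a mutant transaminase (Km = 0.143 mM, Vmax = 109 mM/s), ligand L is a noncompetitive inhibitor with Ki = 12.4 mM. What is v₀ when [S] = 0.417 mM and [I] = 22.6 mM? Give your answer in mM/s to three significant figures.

With α = 1 + [I]/Ki = 1 + 22.6/12.4 = 2.823, the noncompetitive rate law is v = (Vmax/α)·[S] / (Km + [S]).
v = (109/2.823)×0.417 / (0.143 + 0.417) = 16.10/0.5600 = 28.8 mM/s.

28.8 mM/s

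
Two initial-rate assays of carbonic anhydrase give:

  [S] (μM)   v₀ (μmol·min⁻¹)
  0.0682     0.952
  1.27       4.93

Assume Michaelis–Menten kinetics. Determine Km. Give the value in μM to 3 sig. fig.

0.395 μM

From v = Vmax[S]/(Km+[S]), each point gives Vmax = v(Km+[S])/[S].
Equating: 0.952(Km+0.0682)/0.0682 = 4.93(Km+1.27)/1.27.
13.96·Km + 0.952 = 3.882·Km + 4.93, so (13.96 − 3.882)·Km = 4.93 − 0.952.
Km = 3.978/10.08 = 0.395 μM; then Vmax = 0.952(0.395+0.0682)/0.0682 = 6.46 μmol·min⁻¹.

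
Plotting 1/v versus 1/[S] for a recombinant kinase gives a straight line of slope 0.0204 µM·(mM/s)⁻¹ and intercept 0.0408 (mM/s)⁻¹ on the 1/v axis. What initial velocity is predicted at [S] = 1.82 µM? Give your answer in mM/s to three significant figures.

19.2 mM/s

The y-intercept is 1/Vmax, so Vmax = 1/0.0408 = 24.5 mM/s.
The slope is Km/Vmax, so Km = 0.0204 × 24.5 = 0.500 µM.
Then v = 24.5 × 1.82/(0.500 + 1.82) = 19.2 mM/s.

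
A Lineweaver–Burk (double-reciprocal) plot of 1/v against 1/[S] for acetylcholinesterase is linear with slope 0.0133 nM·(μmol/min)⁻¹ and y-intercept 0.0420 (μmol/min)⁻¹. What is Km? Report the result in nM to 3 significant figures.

y-intercept = 1/Vmax ⇒ Vmax = 23.8 μmol/min; slope = Km/Vmax ⇒ Km = slope × Vmax.
Km = 0.0133 × 23.8 = 0.317 nM.

0.317 nM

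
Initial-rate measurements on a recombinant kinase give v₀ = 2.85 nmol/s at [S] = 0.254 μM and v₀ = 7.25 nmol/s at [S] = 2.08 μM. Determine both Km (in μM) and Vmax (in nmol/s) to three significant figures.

In reciprocal form, 1/v = (Km/Vmax)·(1/[S]) + 1/Vmax. The two points give (1/[S], 1/v) = (3.937, 0.3509) and (0.4808, 0.1379).
Slope = (0.3509 − 0.1379)/(3.937 − 0.4808) = 0.06161; intercept = 0.3509 − 0.06161×3.937 = 0.1083.
Vmax = 1/intercept = 9.23 nmol/s; Km = slope × Vmax = 0.06161 × 9.23 = 0.569 μM.

Km = 0.569 μM; Vmax = 9.23 nmol/s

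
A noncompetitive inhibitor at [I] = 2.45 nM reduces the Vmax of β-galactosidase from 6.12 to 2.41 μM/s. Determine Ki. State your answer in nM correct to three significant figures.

Noncompetitive: Vmax,app = Vmax/α with α = 1 + [I]/Ki.
α = Vmax/Vmax,app = 6.12/2.41 = 2.539.
Since α = 1 + [I]/Ki, [I]/Ki = 2.539 − 1 = 1.539 and Ki = 2.45/1.539 = 1.59 nM.

1.59 nM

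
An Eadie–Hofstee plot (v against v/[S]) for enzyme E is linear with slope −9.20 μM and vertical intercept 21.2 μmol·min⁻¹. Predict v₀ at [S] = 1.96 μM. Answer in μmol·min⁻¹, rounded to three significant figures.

3.72 μmol·min⁻¹

In the Eadie–Hofstee form v = Vmax − Km·(v/[S]), the slope is −Km and the intercept is Vmax, so Km = 9.20 μM and Vmax = 21.2 μmol·min⁻¹.
v = 21.2 × 1.96/(9.20 + 1.96) = 3.72 μmol·min⁻¹.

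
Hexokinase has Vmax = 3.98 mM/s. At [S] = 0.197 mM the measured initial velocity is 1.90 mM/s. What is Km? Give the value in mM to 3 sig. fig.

From v = Vmax[S]/(Km+[S]), Km = [S](Vmax − v)/v.
Km = 0.197 × (3.98 − 1.90) / 1.90 = 0.4098/1.90 = 0.216 mM.

0.216 mM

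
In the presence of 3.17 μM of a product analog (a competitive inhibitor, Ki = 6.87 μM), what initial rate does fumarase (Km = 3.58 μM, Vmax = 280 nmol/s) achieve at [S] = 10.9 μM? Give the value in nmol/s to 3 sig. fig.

α = 1 + [I]/Ki = 1 + 3.17/6.87 = 1.461.
For a competitive inhibitor, Vmax is unchanged and the apparent Km becomes α·Km: Km,app = 5.23 μM, Vmax,app = 280 nmol/s.
v = Vmax,app·[S]/(Km,app + [S]) = 280 × 10.9/(5.23 + 10.9) = 189 nmol/s.

189 nmol/s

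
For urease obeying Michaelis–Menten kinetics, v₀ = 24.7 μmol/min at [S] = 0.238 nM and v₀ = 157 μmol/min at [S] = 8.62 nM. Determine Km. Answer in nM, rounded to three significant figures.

1.55 nM

From v = Vmax[S]/(Km+[S]), each point gives Vmax = v(Km+[S])/[S].
Equating: 24.7(Km+0.238)/0.238 = 157(Km+8.62)/8.62.
103.8·Km + 24.7 = 18.21·Km + 157, so (103.8 − 18.21)·Km = 157 − 24.7.
Km = 132.3/85.57 = 1.55 nM; then Vmax = 24.7(1.55+0.238)/0.238 = 185 μmol/min.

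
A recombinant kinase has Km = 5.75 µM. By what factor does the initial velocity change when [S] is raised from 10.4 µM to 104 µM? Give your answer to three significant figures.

The fractional saturations are [S]/(Km+[S]) = 10.4/16.15 = 0.6440 and 104/109.8 = 0.9476.
v₂/v₁ is just their ratio: 0.9476/0.6440 = 1.47.

1.47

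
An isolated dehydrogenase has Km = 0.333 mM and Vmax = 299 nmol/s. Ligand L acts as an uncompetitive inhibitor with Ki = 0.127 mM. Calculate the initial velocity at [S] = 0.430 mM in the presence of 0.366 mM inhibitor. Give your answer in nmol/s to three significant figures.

64.2 nmol/s

α = 1 + [I]/Ki = 1 + 0.366/0.127 = 3.882.
For an uncompetitive inhibitor, both parameters are divided by α, giving Vmax/α and Km/α: Km,app = 0.0858 mM, Vmax,app = 77.0 nmol/s.
v = Vmax,app·[S]/(Km,app + [S]) = 77.0 × 0.430/(0.0858 + 0.430) = 64.2 nmol/s.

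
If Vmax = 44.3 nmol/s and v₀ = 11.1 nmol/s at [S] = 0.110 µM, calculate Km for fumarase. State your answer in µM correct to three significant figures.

0.329 µM

v/Vmax = 11.1/44.3 = 0.2506 = [S]/(Km+[S]).
So Km + [S] = [S]/0.2506 = 0.4390 µM, giving Km = 0.4390 − 0.110 = 0.329 µM.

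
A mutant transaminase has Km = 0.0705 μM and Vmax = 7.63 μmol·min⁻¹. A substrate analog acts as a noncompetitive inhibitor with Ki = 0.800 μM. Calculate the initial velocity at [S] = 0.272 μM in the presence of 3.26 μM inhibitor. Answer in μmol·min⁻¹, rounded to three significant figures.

α = 1 + [I]/Ki = 1 + 3.26/0.800 = 5.075.
For a noncompetitive inhibitor, Vmax is reduced to Vmax/α while Km is unchanged: Km,app = 0.0705 μM, Vmax,app = 1.50 μmol·min⁻¹.
v = Vmax,app·[S]/(Km,app + [S]) = 1.50 × 0.272/(0.0705 + 0.272) = 1.19 μmol·min⁻¹.

1.19 μmol·min⁻¹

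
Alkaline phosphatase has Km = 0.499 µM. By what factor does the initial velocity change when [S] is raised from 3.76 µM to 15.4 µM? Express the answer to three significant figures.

The fractional saturations are [S]/(Km+[S]) = 3.76/4.259 = 0.8828 and 15.4/15.90 = 0.9686.
v₂/v₁ is just their ratio: 0.9686/0.8828 = 1.10.

1.10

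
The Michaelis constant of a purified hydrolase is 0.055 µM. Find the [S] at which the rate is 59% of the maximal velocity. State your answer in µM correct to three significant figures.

v/Vmax = [S]/(Km+[S]) = 0.59, so [S] = Km·0.59/(1 − 0.59) = 0.055 × 1.439.
[S] = 0.0791 µM.

0.0791 µM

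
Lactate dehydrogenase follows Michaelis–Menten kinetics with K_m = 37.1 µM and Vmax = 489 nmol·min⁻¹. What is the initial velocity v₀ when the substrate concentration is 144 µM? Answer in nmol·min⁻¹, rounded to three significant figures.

389 nmol·min⁻¹

v = Vmax·[S]/(Km + [S]) = 489 × 144 / (37.1 + 144)
  = 70420 / 181.1 = 389 nmol·min⁻¹.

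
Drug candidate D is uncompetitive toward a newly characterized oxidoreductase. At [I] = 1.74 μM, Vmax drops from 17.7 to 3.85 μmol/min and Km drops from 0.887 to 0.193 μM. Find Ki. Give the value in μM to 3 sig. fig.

Uncompetitive: Vmax,app = Vmax/α (and Km,app = Km/α) with α = 1 + [I]/Ki.
α = Vmax/Vmax,app = 17.7/3.85 = 4.597.
Since α = 1 + [I]/Ki, [I]/Ki = 4.597 − 1 = 3.597 and Ki = 1.74/3.597 = 0.484 μM.

0.484 μM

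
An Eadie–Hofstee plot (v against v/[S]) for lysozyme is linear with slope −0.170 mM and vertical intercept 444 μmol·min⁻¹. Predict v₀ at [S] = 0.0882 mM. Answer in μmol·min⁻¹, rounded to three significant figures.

In the Eadie–Hofstee form v = Vmax − Km·(v/[S]), the slope is −Km and the intercept is Vmax, so Km = 0.170 mM and Vmax = 444 μmol·min⁻¹.
v = 444 × 0.0882/(0.170 + 0.0882) = 152 μmol·min⁻¹.

152 μmol·min⁻¹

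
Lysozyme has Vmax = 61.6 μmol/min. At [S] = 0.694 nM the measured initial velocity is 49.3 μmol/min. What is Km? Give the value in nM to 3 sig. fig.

0.173 nM

From v = Vmax[S]/(Km+[S]), Km = [S](Vmax − v)/v.
Km = 0.694 × (61.6 − 49.3) / 49.3 = 8.536/49.3 = 0.173 nM.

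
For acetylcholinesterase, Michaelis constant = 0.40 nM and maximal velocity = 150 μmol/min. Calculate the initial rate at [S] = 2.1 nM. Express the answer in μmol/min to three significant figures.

126 μmol/min

[S]/(Km+[S]) = 2.1/2.500 = 0.8400, the fractional saturation.
v = 0.8400 × Vmax = 0.8400 × 150 = 126 μmol/min.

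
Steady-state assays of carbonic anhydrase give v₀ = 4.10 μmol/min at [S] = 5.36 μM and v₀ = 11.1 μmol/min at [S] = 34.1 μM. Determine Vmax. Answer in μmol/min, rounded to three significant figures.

In reciprocal form, 1/v = (Km/Vmax)·(1/[S]) + 1/Vmax. The two points give (1/[S], 1/v) = (0.1866, 0.2439) and (0.02933, 0.09009).
Slope = (0.2439 − 0.09009)/(0.1866 − 0.02933) = 0.9782; intercept = 0.2439 − 0.9782×0.1866 = 0.06140.
Vmax = 1/intercept = 16.3 μmol/min; Km = slope × Vmax = 0.9782 × 16.3 = 15.9 μM.

16.3 μmol/min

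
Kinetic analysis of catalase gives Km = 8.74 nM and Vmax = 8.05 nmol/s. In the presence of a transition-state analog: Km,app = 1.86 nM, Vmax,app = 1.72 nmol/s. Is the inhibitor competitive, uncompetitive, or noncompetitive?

Both Km and Vmax decrease by the same factor (~4.69-fold) — characteristic of uncompetitive inhibition.

uncompetitive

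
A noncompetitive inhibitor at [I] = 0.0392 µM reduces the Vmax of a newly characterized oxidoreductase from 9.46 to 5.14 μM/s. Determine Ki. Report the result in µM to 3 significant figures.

0.0466 µM

Noncompetitive: Vmax,app = Vmax/α with α = 1 + [I]/Ki.
α = Vmax/Vmax,app = 9.46/5.14 = 1.840.
Since α = 1 + [I]/Ki, [I]/Ki = 1.840 − 1 = 0.8405 and Ki = 0.0392/0.8405 = 0.0466 µM.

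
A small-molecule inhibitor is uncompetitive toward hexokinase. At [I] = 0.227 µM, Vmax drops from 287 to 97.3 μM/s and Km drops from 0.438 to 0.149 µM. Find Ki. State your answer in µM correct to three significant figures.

Uncompetitive: Vmax,app = Vmax/α (and Km,app = Km/α) with α = 1 + [I]/Ki.
α = Vmax/Vmax,app = 287/97.3 = 2.950.
Since α = 1 + [I]/Ki, [I]/Ki = 2.950 − 1 = 1.950 and Ki = 0.227/1.950 = 0.116 µM.

0.116 µM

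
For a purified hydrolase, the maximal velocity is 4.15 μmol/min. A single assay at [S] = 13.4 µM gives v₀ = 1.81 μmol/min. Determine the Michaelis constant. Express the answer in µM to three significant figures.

From v = Vmax[S]/(Km+[S]), Km = [S](Vmax − v)/v.
Km = 13.4 × (4.15 − 1.81) / 1.81 = 31.36/1.81 = 17.3 µM.

17.3 µM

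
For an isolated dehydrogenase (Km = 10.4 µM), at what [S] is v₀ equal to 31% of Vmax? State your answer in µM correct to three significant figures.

v/Vmax = [S]/(Km+[S]) = 0.31, so [S] = Km·0.31/(1 − 0.31) = 10.4 × 0.4493.
[S] = 4.67 µM.

4.67 µM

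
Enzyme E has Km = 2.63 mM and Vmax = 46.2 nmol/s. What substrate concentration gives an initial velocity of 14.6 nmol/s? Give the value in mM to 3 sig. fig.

The required fractional saturation is v/Vmax = 14.6/46.2 = 0.3160.
Then [S]/(Km+[S]) = 0.3160 ⇒ [S] = 2.63 × 0.3160/(1 − 0.3160) = 1.22 mM.

1.22 mM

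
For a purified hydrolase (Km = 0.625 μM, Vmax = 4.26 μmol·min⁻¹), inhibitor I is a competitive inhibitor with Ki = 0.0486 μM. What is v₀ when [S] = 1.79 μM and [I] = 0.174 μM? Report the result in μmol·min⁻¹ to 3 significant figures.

1.64 μmol·min⁻¹

α = 1 + [I]/Ki = 1 + 0.174/0.0486 = 4.580.
For a competitive inhibitor, Vmax is unchanged and the apparent Km becomes α·Km: Km,app = 2.86 μM, Vmax,app = 4.26 μmol·min⁻¹.
v = Vmax,app·[S]/(Km,app + [S]) = 4.26 × 1.79/(2.86 + 1.79) = 1.64 μmol·min⁻¹.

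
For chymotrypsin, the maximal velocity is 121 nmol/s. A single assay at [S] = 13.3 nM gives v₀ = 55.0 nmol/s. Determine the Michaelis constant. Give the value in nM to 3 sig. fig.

16.0 nM

v/Vmax = 55.0/121 = 0.4545 = [S]/(Km+[S]).
So Km + [S] = [S]/0.4545 = 29.26 nM, giving Km = 29.26 − 13.3 = 16.0 nM.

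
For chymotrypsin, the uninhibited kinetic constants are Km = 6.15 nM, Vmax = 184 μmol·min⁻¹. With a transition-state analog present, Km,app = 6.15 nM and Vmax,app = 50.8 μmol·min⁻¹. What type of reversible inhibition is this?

Vmax decreases (184 → 50.8 μmol·min⁻¹) while Km is unchanged — pure noncompetitive inhibition.

noncompetitive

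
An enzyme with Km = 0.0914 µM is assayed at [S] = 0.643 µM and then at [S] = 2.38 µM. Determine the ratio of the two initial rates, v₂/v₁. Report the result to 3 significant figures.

Since Vmax cancels, v₂/v₁ = [S]₂(Km+[S]₁) / [S]₁(Km+[S]₂).
= 2.38×(0.0914+0.643) / (0.643×(0.0914+2.38)) = 1.748/1.589 = 1.10.

1.10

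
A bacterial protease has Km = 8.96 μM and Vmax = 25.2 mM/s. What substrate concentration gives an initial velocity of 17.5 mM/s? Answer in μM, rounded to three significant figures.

Rearranging v = Vmax[S]/(Km+[S]) gives [S] = Km·v/(Vmax − v).
[S] = 8.96 × 17.5 / (25.2 − 17.5) = 156.8/7.700 = 20.4 μM.

20.4 μM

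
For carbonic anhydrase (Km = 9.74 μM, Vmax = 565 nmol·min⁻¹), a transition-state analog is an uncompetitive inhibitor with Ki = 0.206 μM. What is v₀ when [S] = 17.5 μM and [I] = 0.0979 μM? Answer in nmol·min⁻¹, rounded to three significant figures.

α = 1 + [I]/Ki = 1 + 0.0979/0.206 = 1.475.
For an uncompetitive inhibitor, both parameters are divided by α, giving Vmax/α and Km/α: Km,app = 6.60 μM, Vmax,app = 383 nmol·min⁻¹.
v = Vmax,app·[S]/(Km,app + [S]) = 383 × 17.5/(6.60 + 17.5) = 278 nmol·min⁻¹.

278 nmol·min⁻¹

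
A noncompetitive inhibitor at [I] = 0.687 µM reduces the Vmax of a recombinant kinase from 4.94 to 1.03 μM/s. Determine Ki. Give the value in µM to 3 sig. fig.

Noncompetitive: Vmax,app = Vmax/α with α = 1 + [I]/Ki.
α = Vmax/Vmax,app = 4.94/1.03 = 4.796.
Since α = 1 + [I]/Ki, [I]/Ki = 4.796 − 1 = 3.796 and Ki = 0.687/3.796 = 0.181 µM.

0.181 µM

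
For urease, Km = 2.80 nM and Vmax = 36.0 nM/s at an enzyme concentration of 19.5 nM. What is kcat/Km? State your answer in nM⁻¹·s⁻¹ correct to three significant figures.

kcat = Vmax/[E]total = 36.0/19.5 = 1.85 s⁻¹.
kcat/Km = 1.85/2.80 = 0.659 nM⁻¹·s⁻¹.

0.659 nM⁻¹·s⁻¹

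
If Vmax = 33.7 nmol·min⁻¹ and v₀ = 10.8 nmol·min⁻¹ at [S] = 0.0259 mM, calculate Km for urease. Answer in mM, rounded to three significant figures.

0.0549 mM

From v = Vmax[S]/(Km+[S]), Km = [S](Vmax − v)/v.
Km = 0.0259 × (33.7 − 10.8) / 10.8 = 0.5931/10.8 = 0.0549 mM.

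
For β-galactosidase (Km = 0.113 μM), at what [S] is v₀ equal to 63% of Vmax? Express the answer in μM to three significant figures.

0.192 μM

v/Vmax = [S]/(Km+[S]) = 0.63, so [S] = Km·0.63/(1 − 0.63) = 0.113 × 1.703.
[S] = 0.192 μM.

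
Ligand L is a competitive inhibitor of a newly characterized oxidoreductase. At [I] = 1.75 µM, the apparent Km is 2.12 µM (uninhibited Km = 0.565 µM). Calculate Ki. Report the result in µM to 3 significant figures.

0.636 µM

Competitive: Km,app = α·Km with α = 1 + [I]/Ki.
α = Km,app/Km = 2.12/0.565 = 3.752.
Since α = 1 + [I]/Ki, [I]/Ki = 3.752 − 1 = 2.752 and Ki = 1.75/2.752 = 0.636 µM.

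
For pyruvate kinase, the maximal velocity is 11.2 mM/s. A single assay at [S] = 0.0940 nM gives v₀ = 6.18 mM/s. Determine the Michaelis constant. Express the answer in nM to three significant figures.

0.0764 nM

v/Vmax = 6.18/11.2 = 0.5518 = [S]/(Km+[S]).
So Km + [S] = [S]/0.5518 = 0.1704 nM, giving Km = 0.1704 − 0.0940 = 0.0764 nM.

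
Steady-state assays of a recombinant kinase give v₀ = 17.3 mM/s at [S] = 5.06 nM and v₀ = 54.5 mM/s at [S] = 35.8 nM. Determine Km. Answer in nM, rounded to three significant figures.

19.6 nM

From v = Vmax[S]/(Km+[S]), each point gives Vmax = v(Km+[S])/[S].
Equating: 17.3(Km+5.06)/5.06 = 54.5(Km+35.8)/35.8.
3.419·Km + 17.3 = 1.522·Km + 54.5, so (3.419 − 1.522)·Km = 54.5 − 17.3.
Km = 37.20/1.897 = 19.6 nM; then Vmax = 17.3(19.6+5.06)/5.06 = 84.4 mM/s.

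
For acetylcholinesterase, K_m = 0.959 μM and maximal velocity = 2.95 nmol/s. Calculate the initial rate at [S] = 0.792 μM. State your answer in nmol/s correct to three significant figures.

1.33 nmol/s

v = Vmax·[S]/(Km + [S]) = 2.95 × 0.792 / (0.959 + 0.792)
  = 2.336 / 1.751 = 1.33 nmol/s.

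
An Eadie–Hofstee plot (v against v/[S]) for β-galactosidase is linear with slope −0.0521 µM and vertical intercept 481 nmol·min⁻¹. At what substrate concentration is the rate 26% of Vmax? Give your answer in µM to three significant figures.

The Eadie–Hofstee slope gives Km = 0.0521 µM (slope = −Km).
v/Vmax = [S]/(Km+[S]) = 0.26 ⇒ [S] = Km·0.26/(1−0.26) = 0.0521 × 0.3514 = 0.0183 µM.

0.0183 µM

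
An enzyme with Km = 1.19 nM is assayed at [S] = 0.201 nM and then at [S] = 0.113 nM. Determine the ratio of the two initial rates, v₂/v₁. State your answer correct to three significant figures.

Since Vmax cancels, v₂/v₁ = [S]₂(Km+[S]₁) / [S]₁(Km+[S]₂).
= 0.113×(1.19+0.201) / (0.201×(1.19+0.113)) = 0.1572/0.2619 = 0.600.

0.600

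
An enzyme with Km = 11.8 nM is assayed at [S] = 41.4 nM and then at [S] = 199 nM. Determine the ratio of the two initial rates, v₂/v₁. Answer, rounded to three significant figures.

1.21

Since Vmax cancels, v₂/v₁ = [S]₂(Km+[S]₁) / [S]₁(Km+[S]₂).
= 199×(11.8+41.4) / (41.4×(11.8+199)) = 10590/8727 = 1.21.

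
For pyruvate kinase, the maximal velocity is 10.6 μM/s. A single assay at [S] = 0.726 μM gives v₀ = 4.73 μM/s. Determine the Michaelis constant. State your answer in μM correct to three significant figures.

v/Vmax = 4.73/10.6 = 0.4462 = [S]/(Km+[S]).
So Km + [S] = [S]/0.4462 = 1.627 μM, giving Km = 1.627 − 0.726 = 0.901 μM.

0.901 μM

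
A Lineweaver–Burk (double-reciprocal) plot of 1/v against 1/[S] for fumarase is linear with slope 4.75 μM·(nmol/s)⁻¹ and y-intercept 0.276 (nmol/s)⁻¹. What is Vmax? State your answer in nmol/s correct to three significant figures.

The y-intercept of a Lineweaver–Burk plot equals 1/Vmax, so Vmax = 1/0.276 = 3.62 nmol/s.

3.62 nmol/s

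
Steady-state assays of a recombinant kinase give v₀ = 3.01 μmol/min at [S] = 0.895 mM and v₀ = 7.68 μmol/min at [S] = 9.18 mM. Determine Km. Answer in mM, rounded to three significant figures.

1.85 mM

From v = Vmax[S]/(Km+[S]), each point gives Vmax = v(Km+[S])/[S].
Equating: 3.01(Km+0.895)/0.895 = 7.68(Km+9.18)/9.18.
3.363·Km + 3.01 = 0.8366·Km + 7.68, so (3.363 − 0.8366)·Km = 7.68 − 3.01.
Km = 4.670/2.527 = 1.85 mM; then Vmax = 3.01(1.85+0.895)/0.895 = 9.23 μmol/min.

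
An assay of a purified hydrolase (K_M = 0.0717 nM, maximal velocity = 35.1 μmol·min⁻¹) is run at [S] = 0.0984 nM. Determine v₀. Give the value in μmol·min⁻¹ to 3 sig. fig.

[S]/(Km+[S]) = 0.0984/0.1701 = 0.5785, the fractional saturation.
v = 0.5785 × Vmax = 0.5785 × 35.1 = 20.3 μmol·min⁻¹.

20.3 μmol·min⁻¹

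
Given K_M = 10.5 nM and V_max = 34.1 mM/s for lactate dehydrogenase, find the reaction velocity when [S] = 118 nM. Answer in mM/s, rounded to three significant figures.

31.3 mM/s

v = Vmax·[S]/(Km + [S]) = 34.1 × 118 / (10.5 + 118)
  = 4024 / 128.5 = 31.3 mM/s.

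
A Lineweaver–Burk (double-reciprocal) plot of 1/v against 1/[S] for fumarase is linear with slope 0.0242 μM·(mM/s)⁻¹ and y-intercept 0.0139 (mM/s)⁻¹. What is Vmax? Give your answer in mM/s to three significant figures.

71.9 mM/s

The y-intercept of a Lineweaver–Burk plot equals 1/Vmax, so Vmax = 1/0.0139 = 71.9 mM/s.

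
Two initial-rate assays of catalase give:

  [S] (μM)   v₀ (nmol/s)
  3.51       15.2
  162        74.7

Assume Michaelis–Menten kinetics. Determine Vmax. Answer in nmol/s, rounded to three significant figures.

81.8 nmol/s

From v = Vmax[S]/(Km+[S]), each point gives Vmax = v(Km+[S])/[S].
Equating: 15.2(Km+3.51)/3.51 = 74.7(Km+162)/162.
4.330·Km + 15.2 = 0.4611·Km + 74.7, so (4.330 − 0.4611)·Km = 74.7 − 15.2.
Km = 59.50/3.869 = 15.4 μM; then Vmax = 15.2(15.4+3.51)/3.51 = 81.8 nmol/s.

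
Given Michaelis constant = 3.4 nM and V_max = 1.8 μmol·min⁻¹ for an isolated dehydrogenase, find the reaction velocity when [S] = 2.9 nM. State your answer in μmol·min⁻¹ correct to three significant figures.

0.829 μmol·min⁻¹

[S]/(Km+[S]) = 2.9/6.300 = 0.4603, the fractional saturation.
v = 0.4603 × Vmax = 0.4603 × 1.8 = 0.829 μmol·min⁻¹.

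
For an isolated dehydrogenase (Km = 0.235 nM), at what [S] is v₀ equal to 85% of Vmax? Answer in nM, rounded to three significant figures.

1.33 nM

v/Vmax = [S]/(Km+[S]) = 0.85, so [S] = Km·0.85/(1 − 0.85) = 0.235 × 5.667.
[S] = 1.33 nM.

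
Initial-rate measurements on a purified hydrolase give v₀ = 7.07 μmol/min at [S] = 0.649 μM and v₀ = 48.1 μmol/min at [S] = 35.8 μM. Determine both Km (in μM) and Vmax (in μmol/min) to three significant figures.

From v = Vmax[S]/(Km+[S]), each point gives Vmax = v(Km+[S])/[S].
Equating: 7.07(Km+0.649)/0.649 = 48.1(Km+35.8)/35.8.
10.89·Km + 7.07 = 1.344·Km + 48.1, so (10.89 − 1.344)·Km = 48.1 − 7.07.
Km = 41.03/9.550 = 4.30 μM; then Vmax = 7.07(4.30+0.649)/0.649 = 53.9 μmol/min.

Km = 4.30 μM; Vmax = 53.9 μmol/min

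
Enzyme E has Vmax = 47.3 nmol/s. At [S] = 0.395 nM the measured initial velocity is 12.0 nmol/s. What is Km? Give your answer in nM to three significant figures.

1.16 nM

From v = Vmax[S]/(Km+[S]), Km = [S](Vmax − v)/v.
Km = 0.395 × (47.3 − 12.0) / 12.0 = 13.94/12.0 = 1.16 nM.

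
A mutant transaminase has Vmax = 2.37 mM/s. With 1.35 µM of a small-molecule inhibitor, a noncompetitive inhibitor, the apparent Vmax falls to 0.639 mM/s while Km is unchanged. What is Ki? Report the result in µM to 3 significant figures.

Noncompetitive: Vmax,app = Vmax/α with α = 1 + [I]/Ki.
α = Vmax/Vmax,app = 2.37/0.639 = 3.709.
Ki = [I]/(α − 1) = 1.35/2.709 = 0.498 µM.

0.498 µM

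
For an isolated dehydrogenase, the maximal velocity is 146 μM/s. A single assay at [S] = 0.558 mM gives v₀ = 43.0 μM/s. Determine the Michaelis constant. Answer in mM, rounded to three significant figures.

1.34 mM

v/Vmax = 43.0/146 = 0.2945 = [S]/(Km+[S]).
So Km + [S] = [S]/0.2945 = 1.895 mM, giving Km = 1.895 − 0.558 = 1.34 mM.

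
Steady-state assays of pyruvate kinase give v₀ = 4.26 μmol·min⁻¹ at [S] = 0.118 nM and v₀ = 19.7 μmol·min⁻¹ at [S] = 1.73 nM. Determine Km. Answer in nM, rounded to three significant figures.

0.625 nM

In reciprocal form, 1/v = (Km/Vmax)·(1/[S]) + 1/Vmax. The two points give (1/[S], 1/v) = (8.475, 0.2347) and (0.5780, 0.05076).
Slope = (0.2347 − 0.05076)/(8.475 − 0.5780) = 0.02330; intercept = 0.2347 − 0.02330×8.475 = 0.03729.
Vmax = 1/intercept = 26.8 μmol·min⁻¹; Km = slope × Vmax = 0.02330 × 26.8 = 0.625 nM.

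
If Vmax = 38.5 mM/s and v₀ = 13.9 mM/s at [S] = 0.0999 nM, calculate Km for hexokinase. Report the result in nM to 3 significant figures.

v/Vmax = 13.9/38.5 = 0.3610 = [S]/(Km+[S]).
So Km + [S] = [S]/0.3610 = 0.2767 nM, giving Km = 0.2767 − 0.0999 = 0.177 nM.

0.177 nM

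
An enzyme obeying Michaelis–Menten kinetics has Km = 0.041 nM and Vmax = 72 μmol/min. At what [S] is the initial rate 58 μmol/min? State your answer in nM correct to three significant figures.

0.170 nM

The required fractional saturation is v/Vmax = 58/72 = 0.8056.
Then [S]/(Km+[S]) = 0.8056 ⇒ [S] = 0.041 × 0.8056/(1 − 0.8056) = 0.170 nM.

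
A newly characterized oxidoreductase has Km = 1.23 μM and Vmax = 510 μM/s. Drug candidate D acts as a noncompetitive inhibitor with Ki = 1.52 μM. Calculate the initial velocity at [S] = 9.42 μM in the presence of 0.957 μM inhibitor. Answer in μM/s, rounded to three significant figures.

277 μM/s

α = 1 + [I]/Ki = 1 + 0.957/1.52 = 1.630.
For a noncompetitive inhibitor, Vmax is reduced to Vmax/α while Km is unchanged: Km,app = 1.23 μM, Vmax,app = 313 μM/s.
v = Vmax,app·[S]/(Km,app + [S]) = 313 × 9.42/(1.23 + 9.42) = 277 μM/s.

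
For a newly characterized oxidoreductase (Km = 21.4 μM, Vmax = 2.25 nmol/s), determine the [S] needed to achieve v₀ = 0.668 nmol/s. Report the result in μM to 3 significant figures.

The required fractional saturation is v/Vmax = 0.668/2.25 = 0.2969.
Then [S]/(Km+[S]) = 0.2969 ⇒ [S] = 21.4 × 0.2969/(1 − 0.2969) = 9.04 μM.

9.04 μM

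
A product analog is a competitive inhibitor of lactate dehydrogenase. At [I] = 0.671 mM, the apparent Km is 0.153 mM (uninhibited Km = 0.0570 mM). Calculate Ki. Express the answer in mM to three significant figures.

Competitive: Km,app = α·Km with α = 1 + [I]/Ki.
α = Km,app/Km = 0.153/0.0570 = 2.684.
Since α = 1 + [I]/Ki, [I]/Ki = 2.684 − 1 = 1.684 and Ki = 0.671/1.684 = 0.398 mM.

0.398 mM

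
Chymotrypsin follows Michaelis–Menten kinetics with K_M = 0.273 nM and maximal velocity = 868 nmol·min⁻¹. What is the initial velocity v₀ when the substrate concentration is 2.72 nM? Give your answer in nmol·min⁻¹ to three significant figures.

v = Vmax·[S]/(Km + [S]) = 868 × 2.72 / (0.273 + 2.72)
  = 2361 / 2.993 = 789 nmol·min⁻¹.

789 nmol·min⁻¹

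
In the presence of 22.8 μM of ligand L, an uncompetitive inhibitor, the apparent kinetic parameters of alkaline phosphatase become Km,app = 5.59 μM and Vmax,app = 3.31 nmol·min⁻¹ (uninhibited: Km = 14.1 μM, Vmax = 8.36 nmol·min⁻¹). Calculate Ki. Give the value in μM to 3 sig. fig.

Uncompetitive: Vmax,app = Vmax/α (and Km,app = Km/α) with α = 1 + [I]/Ki.
α = Vmax/Vmax,app = 8.36/3.31 = 2.526.
Since α = 1 + [I]/Ki, [I]/Ki = 2.526 − 1 = 1.526 and Ki = 22.8/1.526 = 14.9 μM.

14.9 μM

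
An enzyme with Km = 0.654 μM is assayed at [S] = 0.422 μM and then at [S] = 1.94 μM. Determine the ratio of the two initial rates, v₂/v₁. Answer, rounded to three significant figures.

1.91

Since Vmax cancels, v₂/v₁ = [S]₂(Km+[S]₁) / [S]₁(Km+[S]₂).
= 1.94×(0.654+0.422) / (0.422×(0.654+1.94)) = 2.087/1.095 = 1.91.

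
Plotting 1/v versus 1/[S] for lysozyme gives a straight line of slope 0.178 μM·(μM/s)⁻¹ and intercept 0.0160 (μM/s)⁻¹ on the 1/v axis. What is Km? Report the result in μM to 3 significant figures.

11.1 μM

y-intercept = 1/Vmax ⇒ Vmax = 62.5 μM/s; slope = Km/Vmax ⇒ Km = slope × Vmax.
Km = 0.178 × 62.5 = 11.1 μM.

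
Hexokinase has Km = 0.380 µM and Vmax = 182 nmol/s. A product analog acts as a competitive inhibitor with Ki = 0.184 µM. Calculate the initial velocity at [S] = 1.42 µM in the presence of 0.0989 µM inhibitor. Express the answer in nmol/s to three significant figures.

With α = 1 + [I]/Ki = 1 + 0.0989/0.184 = 1.538, the competitive rate law is v = Vmax[S] / (αKm + [S]).
v = 182×1.42 / (1.538×0.380 + 1.42) = 258.4/2.004 = 129 nmol/s.

129 nmol/s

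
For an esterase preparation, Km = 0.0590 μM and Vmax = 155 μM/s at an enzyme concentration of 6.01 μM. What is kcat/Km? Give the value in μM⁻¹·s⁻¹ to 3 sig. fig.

437 μM⁻¹·s⁻¹

kcat = Vmax/[E]total = 155/6.01 = 25.8 s⁻¹.
kcat/Km = 25.8/0.0590 = 437 μM⁻¹·s⁻¹.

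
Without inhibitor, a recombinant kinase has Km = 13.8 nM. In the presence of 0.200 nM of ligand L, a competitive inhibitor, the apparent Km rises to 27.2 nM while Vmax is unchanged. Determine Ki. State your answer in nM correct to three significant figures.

Competitive: Km,app = α·Km with α = 1 + [I]/Ki.
α = Km,app/Km = 27.2/13.8 = 1.971.
Ki = [I]/(α − 1) = 0.200/0.9710 = 0.206 nM.

0.206 nM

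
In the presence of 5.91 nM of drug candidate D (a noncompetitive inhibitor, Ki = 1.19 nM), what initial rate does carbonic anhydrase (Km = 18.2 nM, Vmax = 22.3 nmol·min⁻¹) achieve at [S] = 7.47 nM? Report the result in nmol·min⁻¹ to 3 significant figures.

With α = 1 + [I]/Ki = 1 + 5.91/1.19 = 5.966, the noncompetitive rate law is v = (Vmax/α)·[S] / (Km + [S]).
v = (22.3/5.966)×7.47 / (18.2 + 7.47) = 27.92/25.67 = 1.09 nmol·min⁻¹.

1.09 nmol·min⁻¹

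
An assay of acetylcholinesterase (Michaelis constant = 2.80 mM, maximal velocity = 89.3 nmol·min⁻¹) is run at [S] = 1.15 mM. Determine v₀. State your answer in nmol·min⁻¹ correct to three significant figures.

26.0 nmol·min⁻¹

v = Vmax·[S]/(Km + [S]) = 89.3 × 1.15 / (2.80 + 1.15)
  = 102.7 / 3.950 = 26.0 nmol·min⁻¹.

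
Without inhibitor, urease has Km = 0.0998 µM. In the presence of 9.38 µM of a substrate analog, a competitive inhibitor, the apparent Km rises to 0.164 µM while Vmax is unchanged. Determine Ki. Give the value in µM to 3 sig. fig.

Competitive: Km,app = α·Km with α = 1 + [I]/Ki.
α = Km,app/Km = 0.164/0.0998 = 1.643.
Ki = [I]/(α − 1) = 9.38/0.6433 = 14.6 µM.

14.6 µM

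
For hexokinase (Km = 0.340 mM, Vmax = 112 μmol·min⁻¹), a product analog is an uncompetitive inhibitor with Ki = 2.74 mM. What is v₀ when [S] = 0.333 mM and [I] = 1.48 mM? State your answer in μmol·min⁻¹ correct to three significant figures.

43.7 μmol·min⁻¹

With α = 1 + [I]/Ki = 1 + 1.48/2.74 = 1.540, the uncompetitive rate law is v = (Vmax/α)·[S] / (Km/α + [S]).
v = (112/1.540)×0.333 / (0.340/1.540 + 0.333) = 24.22/0.5538 = 43.7 μmol·min⁻¹.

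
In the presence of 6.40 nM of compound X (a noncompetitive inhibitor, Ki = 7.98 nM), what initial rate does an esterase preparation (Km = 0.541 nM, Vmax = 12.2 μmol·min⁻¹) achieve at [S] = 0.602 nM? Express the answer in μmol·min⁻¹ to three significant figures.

3.57 μmol·min⁻¹

α = 1 + [I]/Ki = 1 + 6.40/7.98 = 1.802.
For a noncompetitive inhibitor, Vmax is reduced to Vmax/α while Km is unchanged: Km,app = 0.541 nM, Vmax,app = 6.77 μmol·min⁻¹.
v = Vmax,app·[S]/(Km,app + [S]) = 6.77 × 0.602/(0.541 + 0.602) = 3.57 μmol·min⁻¹.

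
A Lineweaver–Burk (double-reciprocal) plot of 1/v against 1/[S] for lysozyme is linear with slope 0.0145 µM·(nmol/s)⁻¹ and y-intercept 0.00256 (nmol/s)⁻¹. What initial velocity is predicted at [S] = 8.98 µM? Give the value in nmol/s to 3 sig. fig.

The y-intercept is 1/Vmax, so Vmax = 1/0.00256 = 391 nmol/s.
The slope is Km/Vmax, so Km = 0.0145 × 391 = 5.66 µM.
Then v = 391 × 8.98/(5.66 + 8.98) = 240 nmol/s.

240 nmol/s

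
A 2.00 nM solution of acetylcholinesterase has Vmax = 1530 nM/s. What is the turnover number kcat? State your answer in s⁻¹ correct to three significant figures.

765 s⁻¹

kcat = Vmax/[E]total = 1530 nM/s / 2.00 nM = 765 s⁻¹.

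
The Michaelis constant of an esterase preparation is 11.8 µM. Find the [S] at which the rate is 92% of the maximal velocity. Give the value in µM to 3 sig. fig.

v/Vmax = [S]/(Km+[S]) = 0.92, so [S] = Km·0.92/(1 − 0.92) = 11.8 × 11.50.
[S] = 136 µM.

136 µM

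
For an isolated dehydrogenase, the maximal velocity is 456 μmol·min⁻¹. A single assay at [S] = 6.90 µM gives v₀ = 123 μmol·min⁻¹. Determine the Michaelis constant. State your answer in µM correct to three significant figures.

From v = Vmax[S]/(Km+[S]), Km = [S](Vmax − v)/v.
Km = 6.90 × (456 − 123) / 123 = 2298/123 = 18.7 µM.

18.7 µM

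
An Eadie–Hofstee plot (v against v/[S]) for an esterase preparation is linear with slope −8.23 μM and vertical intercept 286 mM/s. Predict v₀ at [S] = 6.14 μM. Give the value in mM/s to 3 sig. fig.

122 mM/s

In the Eadie–Hofstee form v = Vmax − Km·(v/[S]), the slope is −Km and the intercept is Vmax, so Km = 8.23 μM and Vmax = 286 mM/s.
v = 286 × 6.14/(8.23 + 6.14) = 122 mM/s.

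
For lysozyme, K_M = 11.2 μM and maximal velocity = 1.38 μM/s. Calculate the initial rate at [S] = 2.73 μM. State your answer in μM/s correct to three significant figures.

0.270 μM/s

v = Vmax·[S]/(Km + [S]) = 1.38 × 2.73 / (11.2 + 2.73)
  = 3.767 / 13.93 = 0.270 μM/s.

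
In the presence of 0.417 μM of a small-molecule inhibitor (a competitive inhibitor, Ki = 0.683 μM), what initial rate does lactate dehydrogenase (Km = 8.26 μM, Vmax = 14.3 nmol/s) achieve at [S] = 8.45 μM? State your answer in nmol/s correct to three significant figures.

α = 1 + [I]/Ki = 1 + 0.417/0.683 = 1.611.
For a competitive inhibitor, Vmax is unchanged and the apparent Km becomes α·Km: Km,app = 13.3 μM, Vmax,app = 14.3 nmol/s.
v = Vmax,app·[S]/(Km,app + [S]) = 14.3 × 8.45/(13.3 + 8.45) = 5.55 nmol/s.

5.55 nmol/s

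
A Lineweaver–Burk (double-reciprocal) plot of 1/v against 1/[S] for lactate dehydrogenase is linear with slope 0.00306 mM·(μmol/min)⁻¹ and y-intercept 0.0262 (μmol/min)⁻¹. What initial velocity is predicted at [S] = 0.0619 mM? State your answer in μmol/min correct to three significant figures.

13.2 μmol/min

The y-intercept is 1/Vmax, so Vmax = 1/0.0262 = 38.2 μmol/min.
The slope is Km/Vmax, so Km = 0.00306 × 38.2 = 0.117 mM.
Then v = 38.2 × 0.0619/(0.117 + 0.0619) = 13.2 μmol/min.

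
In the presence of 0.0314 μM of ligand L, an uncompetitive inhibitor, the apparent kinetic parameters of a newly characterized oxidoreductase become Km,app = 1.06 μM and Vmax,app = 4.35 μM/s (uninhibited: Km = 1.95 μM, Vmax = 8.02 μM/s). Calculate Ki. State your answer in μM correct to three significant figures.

0.0372 μM

Uncompetitive: Vmax,app = Vmax/α (and Km,app = Km/α) with α = 1 + [I]/Ki.
α = Vmax/Vmax,app = 8.02/4.35 = 1.844.
Ki = [I]/(α − 1) = 0.0314/0.8437 = 0.0372 μM.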